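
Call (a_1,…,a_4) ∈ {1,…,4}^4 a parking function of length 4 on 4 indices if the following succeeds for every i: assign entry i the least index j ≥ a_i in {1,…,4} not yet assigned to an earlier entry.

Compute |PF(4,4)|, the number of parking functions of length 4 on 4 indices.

125

|PF(4,4)| = (5−4)·5^(4−1) = 1×125 = 125 (Konheim–Weiss)
E.g. (3,1,2,2) → sorted (1,2,2,3): b_i ≤ i ∀i, a PF.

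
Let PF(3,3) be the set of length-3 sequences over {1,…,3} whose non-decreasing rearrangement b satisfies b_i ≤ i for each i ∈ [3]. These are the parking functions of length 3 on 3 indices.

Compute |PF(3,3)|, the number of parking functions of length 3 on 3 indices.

|PF(3,3)| = (4−3)·4^(3−1) = 1 · 16 = 16 (Pollak)
Check (2,2,1) → sorted (1,2,2): b_i ≤ i ∀i, a PF.

16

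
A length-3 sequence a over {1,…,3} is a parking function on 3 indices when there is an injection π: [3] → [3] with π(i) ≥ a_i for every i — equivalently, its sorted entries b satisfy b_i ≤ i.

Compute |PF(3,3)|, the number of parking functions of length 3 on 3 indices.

|PF| = 1·4^2 = 1 · 16 = 16 (Konheim–Weiss)
E.g. (2,2,1) → sorted (1,2,2): b_i ≤ i ∀i, a PF.

16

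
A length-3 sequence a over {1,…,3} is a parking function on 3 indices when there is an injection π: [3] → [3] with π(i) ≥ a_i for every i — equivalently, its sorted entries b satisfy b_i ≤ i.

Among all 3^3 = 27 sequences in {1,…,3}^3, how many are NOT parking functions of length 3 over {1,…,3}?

#PF = (4−3)·4^(3−1) = 1×16 = 16 [KW]
One tuple (3,2,3) → sorted (2,3,3): b_1=2>1, not a PF.
3^3 − 16 = 27 − 16 = 11

11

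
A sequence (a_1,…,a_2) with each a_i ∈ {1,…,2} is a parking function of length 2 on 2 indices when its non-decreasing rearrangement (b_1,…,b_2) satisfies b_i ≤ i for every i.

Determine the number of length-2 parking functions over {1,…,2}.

3

|PF(2,2)| = (2+1−2)·(2+1)^{2−1} = 1 · 3 = 3
One tuple (2,1) → sorted (1,2): b_i ≤ i ∀i, a PF.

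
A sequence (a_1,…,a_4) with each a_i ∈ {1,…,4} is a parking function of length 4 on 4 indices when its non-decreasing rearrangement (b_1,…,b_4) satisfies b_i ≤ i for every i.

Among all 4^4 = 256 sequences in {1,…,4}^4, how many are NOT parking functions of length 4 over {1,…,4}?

Count = (4+1−4)·(4+1)^{4−1} = 1×125 = 125 [KW]
One tuple (4,4,3,4) → sorted (3,4,4,4): b_1=3>1, not a PF.
So 256 − 125 = 131 fail.

131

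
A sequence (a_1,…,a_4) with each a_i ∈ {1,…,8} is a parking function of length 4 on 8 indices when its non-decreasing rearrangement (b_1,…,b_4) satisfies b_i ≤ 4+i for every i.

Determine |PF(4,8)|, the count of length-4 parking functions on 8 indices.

#PF = (9−4)·9^(4−1) = 5×729 = 3645
One tuple (2,4,6,1) → sorted (1,2,4,6): b_i ≤ 4+i ∀i, a PF.

3645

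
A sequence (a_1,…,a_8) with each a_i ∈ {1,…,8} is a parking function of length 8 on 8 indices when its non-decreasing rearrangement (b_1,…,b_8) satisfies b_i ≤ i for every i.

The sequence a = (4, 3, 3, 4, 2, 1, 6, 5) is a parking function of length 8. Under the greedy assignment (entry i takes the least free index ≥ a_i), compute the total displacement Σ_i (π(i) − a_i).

Σπ = 36 ({1..8} each once); Σa = 4+3+3+4+2+1+6+5 = 28; disp = 36−28 = 8.

8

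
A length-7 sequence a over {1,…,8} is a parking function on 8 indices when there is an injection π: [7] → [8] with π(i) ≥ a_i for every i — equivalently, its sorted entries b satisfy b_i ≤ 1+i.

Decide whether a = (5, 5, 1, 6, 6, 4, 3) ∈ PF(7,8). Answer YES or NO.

YES

Order a: b = (1, 3, 4, 5, 5, 6, 6).
  b_1=1 ≤ 2
  b_2=3 ≤ 3
  b_3=4 ≤ 4
  b_4=5 ≤ 5
  b_5=5 ≤ 6
  b_6=6 ≤ 7
  b_7=6 ≤ 8
All bounds hold ⇒ YES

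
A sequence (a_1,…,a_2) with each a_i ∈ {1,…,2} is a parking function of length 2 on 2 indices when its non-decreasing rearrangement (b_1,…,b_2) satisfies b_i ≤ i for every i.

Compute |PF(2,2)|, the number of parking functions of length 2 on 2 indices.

3

|PF(2,2)| = 1·3^1 = 1·3 = 3 (Konheim–Weiss)
Check (2,1) → sorted (1,2): b_i ≤ i ∀i, a PF.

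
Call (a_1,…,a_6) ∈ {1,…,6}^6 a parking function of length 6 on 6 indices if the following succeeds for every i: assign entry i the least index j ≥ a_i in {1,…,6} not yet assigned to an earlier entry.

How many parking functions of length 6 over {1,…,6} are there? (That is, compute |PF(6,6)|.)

16807

|PF(6,6)| = (7−6)·7^(6−1) = 1 · 16807 = 16807 (Pollak)
E.g. (5,4,2,3,1,4) → sorted (1,2,3,4,4,5): b_i ≤ i ∀i, a PF.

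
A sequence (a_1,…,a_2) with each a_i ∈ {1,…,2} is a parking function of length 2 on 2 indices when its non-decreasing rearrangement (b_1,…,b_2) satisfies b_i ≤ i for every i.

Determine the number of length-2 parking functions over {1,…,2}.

#PF = (2+1−2)·(2+1)^{2−1} = 1×3 = 3 [KW]
Example (1,1) → sorted (1,1): b_i ≤ i ∀i, a PF.

3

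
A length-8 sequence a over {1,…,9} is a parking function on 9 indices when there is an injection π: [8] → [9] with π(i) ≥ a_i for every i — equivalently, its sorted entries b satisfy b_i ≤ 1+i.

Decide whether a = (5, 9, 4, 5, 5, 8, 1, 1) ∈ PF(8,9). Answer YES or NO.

YES

Sorted: b = (1, 1, 4, 5, 5, 5, 8, 9).
  b_1=1 ≤ 2
  b_2=1 ≤ 3
  b_3=4 ≤ 4
  b_4=5 ≤ 5
  b_5=5 ≤ 6
  b_6=5 ≤ 7
  b_7=8 ≤ 8
  b_8=9 ≤ 9
All bounds hold ⇒ YES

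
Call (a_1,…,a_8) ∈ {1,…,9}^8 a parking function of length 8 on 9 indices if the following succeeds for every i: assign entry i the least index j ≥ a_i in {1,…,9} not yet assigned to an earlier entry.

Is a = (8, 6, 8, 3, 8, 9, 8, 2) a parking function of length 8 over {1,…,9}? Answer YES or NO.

NO

Rearranged: b = (2, 3, 6, 8, 8, 8, 8, 9).
  b_1=2 ≤ 2
  b_2=3 ≤ 3
  b_3=6 > 4
  fails at i=3 ⇒ NO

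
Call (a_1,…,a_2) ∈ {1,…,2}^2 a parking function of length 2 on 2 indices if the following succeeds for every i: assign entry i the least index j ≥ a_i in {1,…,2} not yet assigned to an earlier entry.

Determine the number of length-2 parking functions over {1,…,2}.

3

Count = (3−2)·3^(2−1) = 1×3 = 3 (Pollak)
Example (1,1) → sorted (1,1): b_i ≤ i ∀i, a PF.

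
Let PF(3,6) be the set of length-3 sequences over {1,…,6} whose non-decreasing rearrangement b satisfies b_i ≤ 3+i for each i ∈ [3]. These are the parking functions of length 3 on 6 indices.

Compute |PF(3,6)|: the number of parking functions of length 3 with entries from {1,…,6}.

196

Count = (6−3+1)·(6+1)^(3−1) = 4·49 = 196 (Konheim–Weiss)
Example (1,6,3) → sorted (1,3,6): b_i ≤ 3+i ∀i, a PF.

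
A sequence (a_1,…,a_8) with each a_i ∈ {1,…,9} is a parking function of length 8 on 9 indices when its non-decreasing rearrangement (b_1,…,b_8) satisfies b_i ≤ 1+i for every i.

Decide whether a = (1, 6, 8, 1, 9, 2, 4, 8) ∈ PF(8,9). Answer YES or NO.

NO

Order a: b = (1, 1, 2, 4, 6, 8, 8, 9).
  b_1=1 ≤ 2
  b_2=1 ≤ 3
  b_3=2 ≤ 4
  b_4=4 ≤ 5
  b_5=6 ≤ 6
  b_6=8 > 7
  fails at i=6 ⇒ NO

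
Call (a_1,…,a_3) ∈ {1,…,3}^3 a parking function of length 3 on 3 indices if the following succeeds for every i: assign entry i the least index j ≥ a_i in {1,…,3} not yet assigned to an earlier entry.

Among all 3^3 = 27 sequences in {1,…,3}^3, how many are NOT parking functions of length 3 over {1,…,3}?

#PF = (3+1−3)·(3+1)^{3−1} = 1×16 = 16
E.g. (2,3,3) → sorted (2,3,3): b_1=2>1, not a PF.
Total 27; non-PF = 27−16 = 11

11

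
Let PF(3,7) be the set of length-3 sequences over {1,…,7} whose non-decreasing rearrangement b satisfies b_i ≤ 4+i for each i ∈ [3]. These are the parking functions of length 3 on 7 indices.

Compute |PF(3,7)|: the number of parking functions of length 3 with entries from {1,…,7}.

320

#PF = 5·8^2 = 5·64 = 320
One tuple (1,5,1) → sorted (1,1,5): b_i ≤ 4+i ∀i, a PF.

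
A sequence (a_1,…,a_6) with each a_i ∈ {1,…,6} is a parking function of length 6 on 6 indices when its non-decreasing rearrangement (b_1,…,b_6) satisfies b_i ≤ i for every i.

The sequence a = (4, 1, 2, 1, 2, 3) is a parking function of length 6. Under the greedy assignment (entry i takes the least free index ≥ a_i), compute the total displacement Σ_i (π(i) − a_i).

8

Σπ(i) = 1+…+6 = 21; Σa = 4+1+2+1+2+3 = 13; disp = 21−13 = 8.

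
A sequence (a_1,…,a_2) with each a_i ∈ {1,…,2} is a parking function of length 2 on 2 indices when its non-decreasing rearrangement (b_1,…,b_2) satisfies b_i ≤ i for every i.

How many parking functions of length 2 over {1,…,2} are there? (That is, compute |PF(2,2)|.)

3

|PF(2,2)| = (2+1−2)·(2+1)^{2−1} = 1×3 = 3 (Pollak)
E.g. (2,1) → sorted (1,2): b_i ≤ i ∀i, a PF.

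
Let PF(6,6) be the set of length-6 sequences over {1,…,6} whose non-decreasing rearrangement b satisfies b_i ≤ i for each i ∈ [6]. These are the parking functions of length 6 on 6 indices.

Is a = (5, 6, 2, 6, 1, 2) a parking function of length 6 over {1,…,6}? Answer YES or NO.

NO

Order a: b = (1, 2, 2, 5, 6, 6).
  b_1=1 ≤ 1
  b_2=2 ≤ 2
  b_3=2 ≤ 3
  b_4=5 > 4
  fails at i=4 ⇒ NO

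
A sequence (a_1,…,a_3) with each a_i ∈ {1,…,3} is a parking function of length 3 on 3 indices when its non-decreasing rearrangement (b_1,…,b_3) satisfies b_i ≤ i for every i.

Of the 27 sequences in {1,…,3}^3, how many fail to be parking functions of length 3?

|PF(3,3)| = (4−3)·4^(3−1) = 1 · 16 = 16 (Konheim–Weiss)
Check (3,3,3) → sorted (3,3,3): b_1=3>1, not a PF.
3^3 − 16 = 27 − 16 = 11

11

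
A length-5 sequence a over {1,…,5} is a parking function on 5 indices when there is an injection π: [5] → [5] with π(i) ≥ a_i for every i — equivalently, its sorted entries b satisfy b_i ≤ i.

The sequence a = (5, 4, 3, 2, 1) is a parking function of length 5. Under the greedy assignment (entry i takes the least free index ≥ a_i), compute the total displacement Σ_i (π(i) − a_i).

Σπ = 15 ({1..5} each once); Σa = 5+4+3+2+1 = 15; disp = 15−15 = 0.

0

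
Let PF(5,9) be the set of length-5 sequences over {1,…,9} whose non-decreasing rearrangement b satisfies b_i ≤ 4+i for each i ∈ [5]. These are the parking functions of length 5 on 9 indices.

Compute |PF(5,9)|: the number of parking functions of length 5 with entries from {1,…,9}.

|PF| = (9+1−5)·(9+1)^{5−1} = 5×10000 = 50000 [KW]
Example (1,7,9,5,5) → sorted (1,5,5,7,9): b_i ≤ 4+i ∀i, a PF.

50000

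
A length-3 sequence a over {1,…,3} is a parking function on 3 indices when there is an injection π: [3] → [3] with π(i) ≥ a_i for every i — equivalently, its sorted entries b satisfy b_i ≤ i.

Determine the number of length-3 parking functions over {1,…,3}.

16

|PF(3,3)| = (4−3)·4^(3−1) = 1 · 16 = 16
One tuple (1,2,3) → sorted (1,2,3): b_i ≤ i ∀i, a PF.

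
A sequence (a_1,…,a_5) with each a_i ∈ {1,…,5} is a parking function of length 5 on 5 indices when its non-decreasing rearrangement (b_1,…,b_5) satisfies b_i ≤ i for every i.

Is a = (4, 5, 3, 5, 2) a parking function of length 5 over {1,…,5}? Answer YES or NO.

Sorted: b = (2, 3, 4, 5, 5).
  b_1=2 > 1
  fails at i=1 ⇒ NO

NO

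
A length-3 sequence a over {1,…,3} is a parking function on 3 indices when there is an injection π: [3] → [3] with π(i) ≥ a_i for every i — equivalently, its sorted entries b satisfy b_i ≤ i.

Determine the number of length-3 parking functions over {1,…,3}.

16

Count = 1·4^2 = 1×16 = 16 (Konheim–Weiss)
One tuple (2,3,1) → sorted (1,2,3): b_i ≤ i ∀i, a PF.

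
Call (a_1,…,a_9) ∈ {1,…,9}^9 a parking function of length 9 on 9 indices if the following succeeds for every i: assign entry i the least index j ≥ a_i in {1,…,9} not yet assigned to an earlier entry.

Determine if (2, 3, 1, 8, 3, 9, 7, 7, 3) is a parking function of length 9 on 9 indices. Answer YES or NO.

Rearranged: b = (1, 2, 3, 3, 3, 7, 7, 8, 9).
  b_1=1 ≤ 1
  b_2=2 ≤ 2
  b_3=3 ≤ 3
  b_4=3 ≤ 4
  b_5=3 ≤ 5
  b_6=7 > 6
  fails at i=6 ⇒ NO

NO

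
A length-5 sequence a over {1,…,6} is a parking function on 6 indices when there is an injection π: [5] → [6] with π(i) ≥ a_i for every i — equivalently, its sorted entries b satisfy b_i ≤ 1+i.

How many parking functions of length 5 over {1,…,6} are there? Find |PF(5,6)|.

4802

Count = 2·7^4 = 2·2401 = 4802 (Konheim–Weiss)
Check (1,2,5,5,3) → sorted (1,2,3,5,5): b_i ≤ 1+i ∀i, a PF.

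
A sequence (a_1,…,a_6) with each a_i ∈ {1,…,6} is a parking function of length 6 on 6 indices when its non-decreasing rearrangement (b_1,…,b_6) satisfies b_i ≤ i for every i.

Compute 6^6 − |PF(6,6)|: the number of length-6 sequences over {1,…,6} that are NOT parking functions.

|PF| = (6−6+1)·(6+1)^(6−1) = 1·16807 = 16807 (Pollak)
One tuple (6,6,4,2,3,4) → sorted (2,3,4,4,6,6): b_1=2>1, not a PF.
6^6 − 16807 = 46656 − 16807 = 29849

29849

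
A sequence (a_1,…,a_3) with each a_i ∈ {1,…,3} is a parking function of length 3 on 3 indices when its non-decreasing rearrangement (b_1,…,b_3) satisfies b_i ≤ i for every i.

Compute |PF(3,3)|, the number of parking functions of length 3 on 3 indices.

16

Count = (3−3+1)·(3+1)^(3−1) = 1 · 16 = 16 (Pollak)
Example (1,1,2) → sorted (1,1,2): b_i ≤ i ∀i, a PF.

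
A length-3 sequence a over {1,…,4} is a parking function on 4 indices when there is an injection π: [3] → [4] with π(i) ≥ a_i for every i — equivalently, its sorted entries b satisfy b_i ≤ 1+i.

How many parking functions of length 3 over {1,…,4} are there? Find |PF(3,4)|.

|PF| = (5−3)·5^(3−1) = 2 · 25 = 50 (Pollak)
Check (1,2,2) → sorted (1,2,2): b_i ≤ 1+i ∀i, a PF.

50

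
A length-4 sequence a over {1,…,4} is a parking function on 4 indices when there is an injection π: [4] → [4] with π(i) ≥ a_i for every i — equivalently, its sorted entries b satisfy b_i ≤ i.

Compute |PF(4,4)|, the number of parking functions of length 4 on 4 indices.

125

#PF = (5−4)·5^(4−1) = 1 · 125 = 125 (Konheim–Weiss)
One tuple (1,4,1,1) → sorted (1,1,1,4): b_i ≤ i ∀i, a PF.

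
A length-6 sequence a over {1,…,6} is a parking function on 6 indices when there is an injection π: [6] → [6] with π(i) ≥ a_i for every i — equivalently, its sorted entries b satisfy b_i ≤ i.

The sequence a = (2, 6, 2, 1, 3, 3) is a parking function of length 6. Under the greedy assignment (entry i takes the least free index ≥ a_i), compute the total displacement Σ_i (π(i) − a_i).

Σπ = 21 ({1..6} each once); Σa = 2+6+2+1+3+3 = 17; disp = 21−17 = 4.

4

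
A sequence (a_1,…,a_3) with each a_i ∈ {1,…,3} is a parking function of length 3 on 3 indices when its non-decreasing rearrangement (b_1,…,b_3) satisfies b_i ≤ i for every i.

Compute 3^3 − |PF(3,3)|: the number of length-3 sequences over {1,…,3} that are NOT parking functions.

11

#PF = (3+1−3)·(3+1)^{3−1} = 1·16 = 16 [KW]
E.g. (3,2,2) → sorted (2,2,3): b_1=2>1, not a PF.
3^3 − 16 = 27 − 16 = 11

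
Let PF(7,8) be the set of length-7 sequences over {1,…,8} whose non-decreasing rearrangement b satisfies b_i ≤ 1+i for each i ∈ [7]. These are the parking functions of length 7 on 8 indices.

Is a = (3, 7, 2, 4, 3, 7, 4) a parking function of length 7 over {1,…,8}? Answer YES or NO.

YES

Rearranged: b = (2, 3, 3, 4, 4, 7, 7).
  b_1=2 ≤ 2
  b_2=3 ≤ 3
  b_3=3 ≤ 4
  b_4=4 ≤ 5
  b_5=4 ≤ 6
  b_6=7 ≤ 7
  b_7=7 ≤ 8
All bounds hold ⇒ YES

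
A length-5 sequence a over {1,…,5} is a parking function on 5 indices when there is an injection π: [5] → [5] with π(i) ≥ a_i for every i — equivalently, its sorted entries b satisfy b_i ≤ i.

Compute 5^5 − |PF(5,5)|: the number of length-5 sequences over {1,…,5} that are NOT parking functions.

1829

#PF = 1·6^4 = 1×1296 = 1296 (Pollak)
One tuple (2,2,4,5,5) → sorted (2,2,4,5,5): b_1=2>1, not a PF.
Total 3125; non-PF = 3125−1296 = 1829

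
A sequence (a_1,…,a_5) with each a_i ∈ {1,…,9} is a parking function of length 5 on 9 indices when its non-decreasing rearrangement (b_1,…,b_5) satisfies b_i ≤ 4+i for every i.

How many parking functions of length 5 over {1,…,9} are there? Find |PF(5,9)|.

Count = (9+1−5)·(9+1)^{5−1} = 5 · 10000 = 50000
One tuple (9,2,4,3,5) → sorted (2,3,4,5,9): b_i ≤ 4+i ∀i, a PF.

50000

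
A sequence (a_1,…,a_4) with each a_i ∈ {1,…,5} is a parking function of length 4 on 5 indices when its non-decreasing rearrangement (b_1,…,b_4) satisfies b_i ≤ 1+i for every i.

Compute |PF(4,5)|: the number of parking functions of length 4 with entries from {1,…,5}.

#PF = (5−4+1)·(5+1)^(4−1) = 2·216 = 432
Example (2,2,4,1) → sorted (1,2,2,4): b_i ≤ 1+i ∀i, a PF.

432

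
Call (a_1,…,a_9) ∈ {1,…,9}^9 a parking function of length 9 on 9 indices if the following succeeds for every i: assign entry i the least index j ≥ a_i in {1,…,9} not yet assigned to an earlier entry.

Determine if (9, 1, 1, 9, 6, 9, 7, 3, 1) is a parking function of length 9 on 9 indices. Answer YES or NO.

NO

Order a: b = (1, 1, 1, 3, 6, 7, 9, 9, 9).
  b_1=1 ≤ 1
  b_2=1 ≤ 2
  b_3=1 ≤ 3
  b_4=3 ≤ 4
  b_5=6 > 5
  fails at i=5 ⇒ NO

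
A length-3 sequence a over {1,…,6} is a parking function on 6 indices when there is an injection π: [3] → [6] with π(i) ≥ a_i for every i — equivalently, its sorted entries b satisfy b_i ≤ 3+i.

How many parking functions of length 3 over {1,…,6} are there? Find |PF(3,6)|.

196

Count = 4·7^2 = 4×49 = 196
Check (5,5,3) → sorted (3,5,5): b_i ≤ 3+i ∀i, a PF.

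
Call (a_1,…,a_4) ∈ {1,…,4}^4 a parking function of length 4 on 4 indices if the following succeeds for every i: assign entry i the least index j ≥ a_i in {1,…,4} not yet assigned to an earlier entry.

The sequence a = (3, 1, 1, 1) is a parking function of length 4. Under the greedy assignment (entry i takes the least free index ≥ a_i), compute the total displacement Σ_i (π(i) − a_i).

Σπ = 10 ({1..4} each once); Σa = 3+1+1+1 = 6; disp = 10−6 = 4.

4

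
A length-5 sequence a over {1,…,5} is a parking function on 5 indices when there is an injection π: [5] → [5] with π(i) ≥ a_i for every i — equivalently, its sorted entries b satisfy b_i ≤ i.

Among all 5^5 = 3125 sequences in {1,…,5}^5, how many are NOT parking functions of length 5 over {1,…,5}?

Count = 1·6^4 = 1×1296 = 1296 [KW]
Check (5,5,4,5,3) → sorted (3,4,5,5,5): b_1=3>1, not a PF.
So 3125 − 1296 = 1829 fail.

1829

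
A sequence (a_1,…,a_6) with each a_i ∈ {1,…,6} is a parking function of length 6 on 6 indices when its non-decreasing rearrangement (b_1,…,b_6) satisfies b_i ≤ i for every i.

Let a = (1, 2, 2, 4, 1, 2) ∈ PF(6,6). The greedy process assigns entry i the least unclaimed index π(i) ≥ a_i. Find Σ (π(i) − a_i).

Σπ = 6·7/2 = 21 (π permutes [6]); Σa = 1+2+2+4+1+2 = 12; disp = 21−12 = 9.

9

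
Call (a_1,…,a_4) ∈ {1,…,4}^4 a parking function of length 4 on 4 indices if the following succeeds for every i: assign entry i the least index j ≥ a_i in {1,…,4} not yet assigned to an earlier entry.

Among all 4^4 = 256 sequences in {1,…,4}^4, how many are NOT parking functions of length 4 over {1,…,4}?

131

|PF| = (4−4+1)·(4+1)^(4−1) = 1×125 = 125 (Konheim–Weiss)
E.g. (4,2,4,3) → sorted (2,3,4,4): b_1=2>1, not a PF.
4^4 − 125 = 256 − 125 = 131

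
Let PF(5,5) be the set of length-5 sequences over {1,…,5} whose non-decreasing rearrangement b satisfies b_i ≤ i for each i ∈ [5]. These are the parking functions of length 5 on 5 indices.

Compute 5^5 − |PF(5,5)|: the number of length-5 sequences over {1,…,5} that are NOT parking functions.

|PF(5,5)| = (6−5)·6^(5−1) = 1·1296 = 1296
E.g. (1,2,3,5,5) → sorted (1,2,3,5,5): b_4=5>4, not a PF.
So 3125 − 1296 = 1829 fail.

1829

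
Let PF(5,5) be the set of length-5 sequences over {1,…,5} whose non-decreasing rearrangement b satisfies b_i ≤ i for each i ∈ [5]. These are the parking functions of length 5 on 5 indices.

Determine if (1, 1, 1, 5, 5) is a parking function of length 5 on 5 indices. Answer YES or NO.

Sorted: b = (1, 1, 1, 5, 5).
  b_1=1 ≤ 1
  b_2=1 ≤ 2
  b_3=1 ≤ 3
  b_4=5 > 4
  fails at i=4 ⇒ NO

NO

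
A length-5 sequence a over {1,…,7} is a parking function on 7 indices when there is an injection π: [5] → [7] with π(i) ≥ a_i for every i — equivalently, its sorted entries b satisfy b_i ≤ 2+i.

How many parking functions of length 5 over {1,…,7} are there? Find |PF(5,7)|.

12288

#PF = 3·8^4 = 3·4096 = 12288 [KW]
Check (4,4,1,3,3) → sorted (1,3,3,4,4): b_i ≤ 2+i ∀i, a PF.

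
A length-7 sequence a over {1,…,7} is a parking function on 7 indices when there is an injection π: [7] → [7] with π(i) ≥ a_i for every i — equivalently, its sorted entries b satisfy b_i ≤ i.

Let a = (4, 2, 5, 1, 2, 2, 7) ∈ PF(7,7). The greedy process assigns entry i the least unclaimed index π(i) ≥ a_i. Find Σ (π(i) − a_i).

Σπ = 28 ({1..7} each once); Σa = 4+2+5+1+2+2+7 = 23; disp = 28−23 = 5.

5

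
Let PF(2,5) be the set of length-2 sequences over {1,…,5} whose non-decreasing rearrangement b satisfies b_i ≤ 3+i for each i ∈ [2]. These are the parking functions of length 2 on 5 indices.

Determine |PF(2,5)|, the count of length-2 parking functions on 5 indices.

Count = (6−2)·6^(2−1) = 4·6 = 24 [KW]
Check (1,2) → sorted (1,2): b_i ≤ 3+i ∀i, a PF.

24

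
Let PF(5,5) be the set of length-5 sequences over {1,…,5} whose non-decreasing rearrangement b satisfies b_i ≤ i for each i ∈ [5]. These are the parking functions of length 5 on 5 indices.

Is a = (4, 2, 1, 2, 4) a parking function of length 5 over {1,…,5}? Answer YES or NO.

YES

Order a: b = (1, 2, 2, 4, 4).
  b_1=1 ≤ 1
  b_2=2 ≤ 2
  b_3=2 ≤ 3
  b_4=4 ≤ 4
  b_5=4 ≤ 5
All bounds hold ⇒ YES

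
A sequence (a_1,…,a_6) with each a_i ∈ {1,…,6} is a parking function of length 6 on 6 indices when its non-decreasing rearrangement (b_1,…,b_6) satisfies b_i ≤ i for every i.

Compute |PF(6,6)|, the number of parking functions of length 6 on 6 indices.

16807

|PF| = 1·7^5 = 1·16807 = 16807 (Konheim–Weiss)
E.g. (1,1,1,5,3,3) → sorted (1,1,1,3,3,5): b_i ≤ i ∀i, a PF.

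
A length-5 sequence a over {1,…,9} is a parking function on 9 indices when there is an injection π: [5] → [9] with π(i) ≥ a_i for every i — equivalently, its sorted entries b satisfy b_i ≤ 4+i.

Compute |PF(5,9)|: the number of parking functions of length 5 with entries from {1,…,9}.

50000

|PF(5,9)| = (9−5+1)·(9+1)^(5−1) = 5 · 10000 = 50000 (Konheim–Weiss)
Check (1,6,4,6,9) → sorted (1,4,6,6,9): b_i ≤ 4+i ∀i, a PF.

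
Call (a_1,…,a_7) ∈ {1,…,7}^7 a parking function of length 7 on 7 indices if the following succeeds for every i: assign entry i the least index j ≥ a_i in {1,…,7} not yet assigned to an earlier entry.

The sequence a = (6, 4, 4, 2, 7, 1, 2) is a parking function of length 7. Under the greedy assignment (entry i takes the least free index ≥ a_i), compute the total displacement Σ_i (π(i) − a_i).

Σπ = 7·8/2 = 28 (π permutes [7]); Σa = 6+4+4+2+7+1+2 = 26; disp = 28−26 = 2.

2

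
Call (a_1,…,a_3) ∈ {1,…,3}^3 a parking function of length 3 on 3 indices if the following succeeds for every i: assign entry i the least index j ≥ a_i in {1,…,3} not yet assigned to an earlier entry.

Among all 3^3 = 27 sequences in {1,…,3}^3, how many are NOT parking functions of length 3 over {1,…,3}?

Count = (3+1−3)·(3+1)^{3−1} = 1·16 = 16
One tuple (3,3,3) → sorted (3,3,3): b_1=3>1, not a PF.
Total 27; non-PF = 27−16 = 11

11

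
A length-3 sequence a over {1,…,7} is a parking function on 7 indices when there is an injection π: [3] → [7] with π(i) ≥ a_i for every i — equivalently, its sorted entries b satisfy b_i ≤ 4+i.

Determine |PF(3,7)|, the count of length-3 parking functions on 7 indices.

|PF| = (7+1−3)·(7+1)^{3−1} = 5·64 = 320
Check (6,1,1) → sorted (1,1,6): b_i ≤ 4+i ∀i, a PF.

320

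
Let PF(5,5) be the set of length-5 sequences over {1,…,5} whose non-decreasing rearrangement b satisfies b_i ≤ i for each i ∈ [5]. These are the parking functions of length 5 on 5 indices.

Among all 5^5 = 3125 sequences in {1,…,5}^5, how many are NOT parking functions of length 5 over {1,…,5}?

|PF| = 1·6^4 = 1×1296 = 1296
Example (2,5,1,3,5) → sorted (1,2,3,5,5): b_4=5>4, not a PF.
So 3125 − 1296 = 1829 fail.

1829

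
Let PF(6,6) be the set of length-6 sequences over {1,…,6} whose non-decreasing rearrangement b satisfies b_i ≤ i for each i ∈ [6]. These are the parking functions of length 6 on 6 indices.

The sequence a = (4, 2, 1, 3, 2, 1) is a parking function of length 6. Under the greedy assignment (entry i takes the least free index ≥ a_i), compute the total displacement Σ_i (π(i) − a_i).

Σπ = 6·7/2 = 21 (π permutes [6]); Σa = 4+2+1+3+2+1 = 13; disp = 21−13 = 8.

8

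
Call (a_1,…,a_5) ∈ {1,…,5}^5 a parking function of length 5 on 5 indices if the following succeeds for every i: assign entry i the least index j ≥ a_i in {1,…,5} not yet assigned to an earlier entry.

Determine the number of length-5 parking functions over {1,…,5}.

1296

|PF(5,5)| = (5+1−5)·(5+1)^{5−1} = 1·1296 = 1296
One tuple (2,1,4,2,2) → sorted (1,2,2,2,4): b_i ≤ i ∀i, a PF.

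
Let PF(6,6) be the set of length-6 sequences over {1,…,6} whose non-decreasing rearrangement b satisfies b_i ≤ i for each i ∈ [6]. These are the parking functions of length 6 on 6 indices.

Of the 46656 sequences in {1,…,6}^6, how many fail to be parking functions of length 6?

29849

#PF = 1·7^5 = 1·16807 = 16807 (Pollak)
Check (2,5,5,3,4,3) → sorted (2,3,3,4,5,5): b_1=2>1, not a PF.
So 46656 − 16807 = 29849 fail.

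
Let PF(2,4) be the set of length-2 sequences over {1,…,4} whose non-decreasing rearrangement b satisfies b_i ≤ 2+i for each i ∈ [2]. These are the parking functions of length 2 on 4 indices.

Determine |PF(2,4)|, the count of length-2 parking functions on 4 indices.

|PF(2,4)| = (4+1−2)·(4+1)^{2−1} = 3 · 5 = 15 (Pollak)
One tuple (3,2) → sorted (2,3): b_i ≤ 2+i ∀i, a PF.

15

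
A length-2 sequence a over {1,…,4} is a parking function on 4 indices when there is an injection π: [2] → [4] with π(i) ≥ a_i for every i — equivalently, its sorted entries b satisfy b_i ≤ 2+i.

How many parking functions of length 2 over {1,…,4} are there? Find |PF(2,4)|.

#PF = 3·5^1 = 3·5 = 15 (Pollak)
One tuple (2,2) → sorted (2,2): b_i ≤ 2+i ∀i, a PF.

15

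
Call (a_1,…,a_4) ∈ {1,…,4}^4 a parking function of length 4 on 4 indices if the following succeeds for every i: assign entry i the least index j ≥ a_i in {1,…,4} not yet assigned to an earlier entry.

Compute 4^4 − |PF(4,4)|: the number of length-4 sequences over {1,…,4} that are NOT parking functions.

131

|PF(4,4)| = 1·5^3 = 1 · 125 = 125 (Konheim–Weiss)
Example (4,3,3,4) → sorted (3,3,4,4): b_1=3>1, not a PF.
Total 256; non-PF = 256−125 = 131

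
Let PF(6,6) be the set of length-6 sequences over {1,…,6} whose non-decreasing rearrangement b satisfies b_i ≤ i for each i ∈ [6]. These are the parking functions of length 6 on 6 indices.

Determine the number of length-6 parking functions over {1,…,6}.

16807

#PF = (7−6)·7^(6−1) = 1 · 16807 = 16807 [KW]
Example (2,1,2,4,3,2) → sorted (1,2,2,2,3,4): b_i ≤ i ∀i, a PF.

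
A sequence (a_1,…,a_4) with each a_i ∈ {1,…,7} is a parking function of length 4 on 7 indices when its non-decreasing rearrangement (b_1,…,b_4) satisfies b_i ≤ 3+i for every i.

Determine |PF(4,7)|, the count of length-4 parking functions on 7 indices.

2048

Count = 4·8^3 = 4·512 = 2048 (Konheim–Weiss)
Example (2,2,4,3) → sorted (2,2,3,4): b_i ≤ 3+i ∀i, a PF.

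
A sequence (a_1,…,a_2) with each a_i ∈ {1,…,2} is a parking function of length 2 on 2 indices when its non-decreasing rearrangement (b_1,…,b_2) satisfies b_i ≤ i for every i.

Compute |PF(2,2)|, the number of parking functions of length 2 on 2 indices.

|PF(2,2)| = (2−2+1)·(2+1)^(2−1) = 1·3 = 3 (Pollak)
E.g. (1,2) → sorted (1,2): b_i ≤ i ∀i, a PF.

3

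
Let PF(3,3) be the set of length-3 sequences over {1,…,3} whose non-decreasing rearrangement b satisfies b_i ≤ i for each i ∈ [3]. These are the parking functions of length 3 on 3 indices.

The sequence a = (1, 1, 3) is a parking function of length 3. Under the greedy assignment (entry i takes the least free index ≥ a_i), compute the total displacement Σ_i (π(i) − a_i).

Σπ = 6 ({1..3} each once); Σa = 1+1+3 = 5; disp = 6−5 = 1.

1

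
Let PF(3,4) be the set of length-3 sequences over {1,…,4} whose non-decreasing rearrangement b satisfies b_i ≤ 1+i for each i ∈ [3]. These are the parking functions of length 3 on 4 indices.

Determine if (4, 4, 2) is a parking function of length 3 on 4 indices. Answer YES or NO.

NO

Rearranged: b = (2, 4, 4).
  b_1=2 ≤ 2
  b_2=4 > 3
  fails at i=2 ⇒ NO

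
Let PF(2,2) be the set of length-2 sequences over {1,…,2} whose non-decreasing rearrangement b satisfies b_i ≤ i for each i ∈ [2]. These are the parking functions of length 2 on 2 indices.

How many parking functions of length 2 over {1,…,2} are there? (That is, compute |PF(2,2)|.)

|PF| = 1·3^1 = 1 · 3 = 3 (Konheim–Weiss)
E.g. (1,2) → sorted (1,2): b_i ≤ i ∀i, a PF.

3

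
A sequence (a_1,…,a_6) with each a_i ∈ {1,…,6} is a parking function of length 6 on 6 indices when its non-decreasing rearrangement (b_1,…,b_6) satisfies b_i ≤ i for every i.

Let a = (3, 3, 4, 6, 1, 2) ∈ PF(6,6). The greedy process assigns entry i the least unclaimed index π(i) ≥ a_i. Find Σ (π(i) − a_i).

Σπ = 21 ({1..6} each once); Σa = 3+3+4+6+1+2 = 19; disp = 21−19 = 2.

2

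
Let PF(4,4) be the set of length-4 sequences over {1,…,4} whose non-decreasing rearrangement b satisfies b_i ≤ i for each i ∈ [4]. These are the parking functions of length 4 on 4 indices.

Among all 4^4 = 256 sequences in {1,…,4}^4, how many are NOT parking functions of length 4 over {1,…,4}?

131

#PF = (4+1−4)·(4+1)^{4−1} = 1×125 = 125 (Pollak)
E.g. (4,4,4,4) → sorted (4,4,4,4): b_1=4>1, not a PF.
Total 256; non-PF = 256−125 = 131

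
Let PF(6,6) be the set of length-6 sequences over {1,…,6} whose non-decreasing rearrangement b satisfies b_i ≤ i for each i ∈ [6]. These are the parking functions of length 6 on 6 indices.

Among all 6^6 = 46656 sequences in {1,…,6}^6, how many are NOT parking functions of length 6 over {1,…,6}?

Count = 1·7^5 = 1·16807 = 16807 [KW]
E.g. (6,6,5,6,5,5) → sorted (5,5,5,6,6,6): b_1=5>1, not a PF.
So 46656 − 16807 = 29849 fail.

29849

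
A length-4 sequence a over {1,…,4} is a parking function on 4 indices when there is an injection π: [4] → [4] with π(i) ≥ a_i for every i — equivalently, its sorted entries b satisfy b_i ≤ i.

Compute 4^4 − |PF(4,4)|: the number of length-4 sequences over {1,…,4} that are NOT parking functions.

|PF(4,4)| = (5−4)·5^(4−1) = 1·125 = 125 [KW]
Example (4,4,1,4) → sorted (1,4,4,4): b_2=4>2, not a PF.
So 256 − 125 = 131 fail.

131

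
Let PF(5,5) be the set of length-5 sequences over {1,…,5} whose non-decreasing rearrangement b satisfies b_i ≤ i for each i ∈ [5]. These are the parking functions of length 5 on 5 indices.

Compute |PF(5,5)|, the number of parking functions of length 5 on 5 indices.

1296

|PF(5,5)| = (5−5+1)·(5+1)^(5−1) = 1×1296 = 1296 [KW]
E.g. (1,1,1,3,4) → sorted (1,1,1,3,4): b_i ≤ i ∀i, a PF.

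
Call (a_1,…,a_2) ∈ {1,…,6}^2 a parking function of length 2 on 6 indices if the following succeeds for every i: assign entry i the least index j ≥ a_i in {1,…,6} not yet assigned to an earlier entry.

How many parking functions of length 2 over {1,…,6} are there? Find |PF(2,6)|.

|PF(2,6)| = (7−2)·7^(2−1) = 5 · 7 = 35 [KW]
Check (2,6) → sorted (2,6): b_i ≤ 4+i ∀i, a PF.

35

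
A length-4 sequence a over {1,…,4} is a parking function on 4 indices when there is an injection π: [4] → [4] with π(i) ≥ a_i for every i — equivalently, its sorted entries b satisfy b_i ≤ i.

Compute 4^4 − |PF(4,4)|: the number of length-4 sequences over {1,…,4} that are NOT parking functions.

Count = (5−4)·5^(4−1) = 1×125 = 125 [KW]
E.g. (3,4,4,3) → sorted (3,3,4,4): b_1=3>1, not a PF.
4^4 − 125 = 256 − 125 = 131

131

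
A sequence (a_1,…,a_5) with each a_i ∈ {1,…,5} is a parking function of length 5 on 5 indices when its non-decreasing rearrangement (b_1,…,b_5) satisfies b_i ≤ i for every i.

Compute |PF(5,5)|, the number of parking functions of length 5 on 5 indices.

#PF = (5+1−5)·(5+1)^{5−1} = 1·1296 = 1296 (Pollak)
E.g. (4,4,1,3,1) → sorted (1,1,3,4,4): b_i ≤ i ∀i, a PF.

1296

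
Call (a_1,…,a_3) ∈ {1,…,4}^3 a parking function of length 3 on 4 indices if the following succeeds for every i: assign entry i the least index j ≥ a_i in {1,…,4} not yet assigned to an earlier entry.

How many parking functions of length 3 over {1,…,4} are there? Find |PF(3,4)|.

50

#PF = (4+1−3)·(4+1)^{3−1} = 2×25 = 50 (Pollak)
One tuple (2,3,2) → sorted (2,2,3): b_i ≤ 1+i ∀i, a PF.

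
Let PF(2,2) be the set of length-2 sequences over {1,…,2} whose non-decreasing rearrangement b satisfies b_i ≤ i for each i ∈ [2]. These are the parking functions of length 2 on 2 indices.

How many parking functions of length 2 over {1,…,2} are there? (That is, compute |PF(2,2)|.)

3

Count = (2+1−2)·(2+1)^{2−1} = 1×3 = 3 (Konheim–Weiss)
Example (2,1) → sorted (1,2): b_i ≤ i ∀i, a PF.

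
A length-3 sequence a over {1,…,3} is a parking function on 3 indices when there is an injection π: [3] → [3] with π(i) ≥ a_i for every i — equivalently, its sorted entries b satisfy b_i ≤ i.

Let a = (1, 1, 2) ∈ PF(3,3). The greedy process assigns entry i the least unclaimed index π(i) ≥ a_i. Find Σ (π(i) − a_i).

2

Σπ = 3·4/2 = 6 (π permutes [3]); Σa = 1+1+2 = 4; disp = 6−4 = 2.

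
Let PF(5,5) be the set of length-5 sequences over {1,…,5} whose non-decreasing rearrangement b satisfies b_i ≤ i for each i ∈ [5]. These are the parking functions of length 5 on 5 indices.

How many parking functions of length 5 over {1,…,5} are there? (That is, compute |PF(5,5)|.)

1296

|PF(5,5)| = (5+1−5)·(5+1)^{5−1} = 1 · 1296 = 1296 (Konheim–Weiss)
Example (3,1,1,3,3) → sorted (1,1,3,3,3): b_i ≤ i ∀i, a PF.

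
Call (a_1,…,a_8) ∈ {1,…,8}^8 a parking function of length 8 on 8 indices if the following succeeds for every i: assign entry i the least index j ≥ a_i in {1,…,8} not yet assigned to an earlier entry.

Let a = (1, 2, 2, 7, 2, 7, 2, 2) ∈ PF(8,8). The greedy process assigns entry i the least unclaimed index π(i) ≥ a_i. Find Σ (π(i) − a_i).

11

Σπ = 8·9/2 = 36 (π permutes [8]); Σa = 1+2+2+7+2+7+2+2 = 25; disp = 36−25 = 11.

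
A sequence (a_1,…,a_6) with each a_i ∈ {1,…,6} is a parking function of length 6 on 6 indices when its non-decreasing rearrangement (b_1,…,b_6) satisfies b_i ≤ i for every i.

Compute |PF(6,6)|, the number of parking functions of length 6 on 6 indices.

#PF = (6−6+1)·(6+1)^(6−1) = 1 · 16807 = 16807 (Pollak)
One tuple (3,4,1,2,3,6) → sorted (1,2,3,3,4,6): b_i ≤ i ∀i, a PF.

16807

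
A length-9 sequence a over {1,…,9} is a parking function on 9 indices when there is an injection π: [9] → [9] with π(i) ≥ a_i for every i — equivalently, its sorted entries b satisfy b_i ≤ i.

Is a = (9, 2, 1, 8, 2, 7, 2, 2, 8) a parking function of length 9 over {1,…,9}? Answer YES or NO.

NO

Order a: b = (1, 2, 2, 2, 2, 7, 8, 8, 9).
  b_1=1 ≤ 1
  b_2=2 ≤ 2
  b_3=2 ≤ 3
  b_4=2 ≤ 4
  b_5=2 ≤ 5
  b_6=7 > 6
  fails at i=6 ⇒ NO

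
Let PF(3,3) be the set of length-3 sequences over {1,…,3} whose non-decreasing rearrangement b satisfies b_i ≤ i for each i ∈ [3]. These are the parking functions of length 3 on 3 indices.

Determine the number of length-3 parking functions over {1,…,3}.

16

#PF = (3−3+1)·(3+1)^(3−1) = 1·16 = 16 (Pollak)
Check (1,2,3) → sorted (1,2,3): b_i ≤ i ∀i, a PF.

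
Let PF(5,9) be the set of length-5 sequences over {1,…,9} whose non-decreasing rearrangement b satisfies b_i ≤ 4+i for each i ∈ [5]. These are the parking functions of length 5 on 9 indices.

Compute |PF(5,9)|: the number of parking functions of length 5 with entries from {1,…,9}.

50000

|PF| = (9−5+1)·(9+1)^(5−1) = 5 · 10000 = 50000 [KW]
Check (6,1,8,2,2) → sorted (1,2,2,6,8): b_i ≤ 4+i ∀i, a PF.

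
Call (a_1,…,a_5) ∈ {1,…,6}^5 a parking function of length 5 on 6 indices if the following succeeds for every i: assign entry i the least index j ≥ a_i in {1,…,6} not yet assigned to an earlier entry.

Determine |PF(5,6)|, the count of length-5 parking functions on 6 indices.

4802

#PF = (6−5+1)·(6+1)^(5−1) = 2 · 2401 = 4802 [KW]
E.g. (2,5,1,3,2) → sorted (1,2,2,3,5): b_i ≤ 1+i ∀i, a PF.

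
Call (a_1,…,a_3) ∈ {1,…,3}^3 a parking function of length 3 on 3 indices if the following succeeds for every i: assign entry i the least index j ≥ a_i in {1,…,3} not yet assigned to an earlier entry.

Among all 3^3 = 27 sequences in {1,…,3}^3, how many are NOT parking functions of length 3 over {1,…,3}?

11

#PF = (3+1−3)·(3+1)^{3−1} = 1 · 16 = 16 (Konheim–Weiss)
Check (3,3,1) → sorted (1,3,3): b_2=3>2, not a PF.
So 27 − 16 = 11 fail.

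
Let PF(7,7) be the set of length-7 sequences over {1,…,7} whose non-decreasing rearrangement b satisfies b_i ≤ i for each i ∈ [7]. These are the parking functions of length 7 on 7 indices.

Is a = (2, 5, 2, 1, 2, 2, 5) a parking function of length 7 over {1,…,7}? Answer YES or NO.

Order a: b = (1, 2, 2, 2, 2, 5, 5).
  b_1=1 ≤ 1
  b_2=2 ≤ 2
  b_3=2 ≤ 3
  b_4=2 ≤ 4
  b_5=2 ≤ 5
  b_6=5 ≤ 6
  b_7=5 ≤ 7
All bounds hold ⇒ YES

YES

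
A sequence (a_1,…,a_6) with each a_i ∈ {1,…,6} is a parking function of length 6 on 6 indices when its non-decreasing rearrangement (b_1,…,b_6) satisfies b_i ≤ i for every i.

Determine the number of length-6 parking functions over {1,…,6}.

16807

|PF| = (7−6)·7^(6−1) = 1 · 16807 = 16807 (Konheim–Weiss)
E.g. (1,4,2,5,6,1) → sorted (1,1,2,4,5,6): b_i ≤ i ∀i, a PF.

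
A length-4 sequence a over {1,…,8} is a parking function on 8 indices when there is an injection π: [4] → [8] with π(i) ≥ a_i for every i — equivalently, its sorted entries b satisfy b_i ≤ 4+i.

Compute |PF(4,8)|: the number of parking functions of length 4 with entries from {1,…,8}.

3645

|PF(4,8)| = (8−4+1)·(8+1)^(4−1) = 5 · 729 = 3645 (Pollak)
Example (3,8,4,2) → sorted (2,3,4,8): b_i ≤ 4+i ∀i, a PF.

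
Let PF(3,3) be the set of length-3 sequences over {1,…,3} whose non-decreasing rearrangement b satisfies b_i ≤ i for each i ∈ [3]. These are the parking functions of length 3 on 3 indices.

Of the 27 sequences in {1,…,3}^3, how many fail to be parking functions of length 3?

#PF = (4−3)·4^(3−1) = 1×16 = 16 (Pollak)
E.g. (3,1,3) → sorted (1,3,3): b_2=3>2, not a PF.
So 27 − 16 = 11 fail.

11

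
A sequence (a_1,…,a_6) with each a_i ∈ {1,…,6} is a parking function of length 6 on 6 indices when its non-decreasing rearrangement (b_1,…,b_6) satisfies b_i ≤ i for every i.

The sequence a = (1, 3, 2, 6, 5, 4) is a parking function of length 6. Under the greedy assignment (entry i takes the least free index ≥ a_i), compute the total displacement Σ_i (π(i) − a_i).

Σπ(i) = 1+…+6 = 21; Σa = 1+3+2+6+5+4 = 21; disp = 21−21 = 0.

0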